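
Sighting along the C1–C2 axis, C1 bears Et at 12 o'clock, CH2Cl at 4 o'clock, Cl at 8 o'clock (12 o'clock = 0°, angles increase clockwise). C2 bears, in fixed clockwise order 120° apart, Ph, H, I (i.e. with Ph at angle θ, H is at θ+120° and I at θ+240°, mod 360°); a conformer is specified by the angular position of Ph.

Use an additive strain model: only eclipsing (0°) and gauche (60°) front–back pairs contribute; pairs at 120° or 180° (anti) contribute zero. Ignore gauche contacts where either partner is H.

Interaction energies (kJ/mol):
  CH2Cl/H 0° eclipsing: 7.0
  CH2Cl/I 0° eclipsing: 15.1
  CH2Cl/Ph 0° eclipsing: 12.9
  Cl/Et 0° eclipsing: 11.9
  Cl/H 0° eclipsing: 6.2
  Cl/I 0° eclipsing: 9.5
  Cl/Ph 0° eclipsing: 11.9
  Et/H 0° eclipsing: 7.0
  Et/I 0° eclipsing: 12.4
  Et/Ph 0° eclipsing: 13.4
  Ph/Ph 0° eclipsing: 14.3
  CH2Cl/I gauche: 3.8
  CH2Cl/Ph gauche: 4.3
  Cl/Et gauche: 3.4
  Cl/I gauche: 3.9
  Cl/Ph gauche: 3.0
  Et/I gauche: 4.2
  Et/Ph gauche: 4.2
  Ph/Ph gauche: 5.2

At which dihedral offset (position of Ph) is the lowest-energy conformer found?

300°

Ph at 0° (eclipsed): Et–Ph eclipsed, CH2Cl–H eclipsed, Cl–I eclipsed; 13.4 + 7.0 + 9.5 = 29.9 kJ/mol.
Ph at 60° (staggered): Et–Ph gauche, Et–I gauche, CH2Cl–Ph gauche, Cl–I gauche; 4.2 + 4.2 + 4.3 + 3.9 = 16.6 kJ/mol.
Ph at 120° (eclipsed): Et–I eclipsed, CH2Cl–Ph eclipsed, Cl–H eclipsed; 12.4 + 12.9 + 6.2 = 31.5 kJ/mol.
Ph at 180° (staggered): Et–I gauche, CH2Cl–Ph gauche, CH2Cl–I gauche, Cl–Ph gauche; 4.2 + 4.3 + 3.8 + 3.0 = 15.3 kJ/mol.
Ph at 240° (eclipsed): Et–H eclipsed, CH2Cl–I eclipsed, Cl–Ph eclipsed; 7.0 + 15.1 + 11.9 = 34.0 kJ/mol.
Ph at 300° (staggered): Et–Ph gauche, CH2Cl–I gauche, Cl–Ph gauche, Cl–I gauche; 4.2 + 3.8 + 3.0 + 3.9 = 14.9 kJ/mol.
The minimum (14.9 kJ/mol) occurs with Ph at 300°.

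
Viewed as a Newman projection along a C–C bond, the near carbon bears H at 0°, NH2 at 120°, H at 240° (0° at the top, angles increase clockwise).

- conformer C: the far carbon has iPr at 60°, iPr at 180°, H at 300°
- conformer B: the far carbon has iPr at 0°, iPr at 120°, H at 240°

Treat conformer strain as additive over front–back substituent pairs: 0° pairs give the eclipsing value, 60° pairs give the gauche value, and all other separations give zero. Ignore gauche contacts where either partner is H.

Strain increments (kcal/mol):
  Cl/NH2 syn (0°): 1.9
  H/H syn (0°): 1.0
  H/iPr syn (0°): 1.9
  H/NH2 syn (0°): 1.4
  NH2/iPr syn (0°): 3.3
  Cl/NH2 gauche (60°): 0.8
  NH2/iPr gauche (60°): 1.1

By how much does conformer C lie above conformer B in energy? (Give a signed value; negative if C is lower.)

-4.0 kcal/mol

C is staggered. NH2 at 120° is gauche with iPr at 60° (1.1); NH2 at 120° is gauche with iPr at 180° (1.1). Total 2.2 kcal/mol.
B is eclipsed. H at 0° is eclipsed with iPr at 0° (1.9); NH2 at 120° is eclipsed with iPr at 120° (3.3); H at 240° is eclipsed with H at 240° (1.0). Total 6.2 kcal/mol.
E(C) − E(B) = 2.2 − 6.2 = -4.0 kcal/mol.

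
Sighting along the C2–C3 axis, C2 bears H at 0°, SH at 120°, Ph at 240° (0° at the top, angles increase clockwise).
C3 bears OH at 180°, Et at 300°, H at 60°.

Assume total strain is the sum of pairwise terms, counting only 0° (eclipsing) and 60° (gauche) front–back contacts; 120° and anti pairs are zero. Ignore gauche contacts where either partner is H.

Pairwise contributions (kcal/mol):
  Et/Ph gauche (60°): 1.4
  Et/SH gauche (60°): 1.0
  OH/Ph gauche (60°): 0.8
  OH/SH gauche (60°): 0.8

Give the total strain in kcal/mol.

This conformer (staggered): SH(120°)/OH(180°) gauche 0.8; Ph(240°)/OH(180°) gauche 0.8; Ph(240°)/Et(300°) gauche 1.4 → 3.0 kcal/mol.

3.0 kcal/mol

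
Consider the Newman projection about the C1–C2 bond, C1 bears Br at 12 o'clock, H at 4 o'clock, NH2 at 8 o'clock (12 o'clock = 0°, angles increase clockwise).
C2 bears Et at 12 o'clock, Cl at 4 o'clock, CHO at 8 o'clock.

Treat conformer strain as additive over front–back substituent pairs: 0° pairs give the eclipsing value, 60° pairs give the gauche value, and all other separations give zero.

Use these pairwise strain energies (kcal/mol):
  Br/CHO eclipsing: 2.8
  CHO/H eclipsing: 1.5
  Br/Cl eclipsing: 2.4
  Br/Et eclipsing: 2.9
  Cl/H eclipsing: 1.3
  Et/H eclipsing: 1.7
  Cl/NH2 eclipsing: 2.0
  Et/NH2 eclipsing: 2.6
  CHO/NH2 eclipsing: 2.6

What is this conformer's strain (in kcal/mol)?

This conformer (eclipsed): Br(0°)/Et(0°) eclipsed 2.9; H(120°)/Cl(120°) eclipsed 1.3; NH2(240°)/CHO(240°) eclipsed 2.6 → 6.8 kcal/mol.

6.8 kcal/mol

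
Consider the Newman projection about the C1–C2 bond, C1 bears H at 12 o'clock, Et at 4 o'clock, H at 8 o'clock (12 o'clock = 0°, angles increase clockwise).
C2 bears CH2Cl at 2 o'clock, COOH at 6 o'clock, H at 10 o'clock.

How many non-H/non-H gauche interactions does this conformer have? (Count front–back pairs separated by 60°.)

Non-H gauche pairs: Et(120°)/CH2Cl(60°); Et(120°)/COOH(180°) — 2 interactions.

2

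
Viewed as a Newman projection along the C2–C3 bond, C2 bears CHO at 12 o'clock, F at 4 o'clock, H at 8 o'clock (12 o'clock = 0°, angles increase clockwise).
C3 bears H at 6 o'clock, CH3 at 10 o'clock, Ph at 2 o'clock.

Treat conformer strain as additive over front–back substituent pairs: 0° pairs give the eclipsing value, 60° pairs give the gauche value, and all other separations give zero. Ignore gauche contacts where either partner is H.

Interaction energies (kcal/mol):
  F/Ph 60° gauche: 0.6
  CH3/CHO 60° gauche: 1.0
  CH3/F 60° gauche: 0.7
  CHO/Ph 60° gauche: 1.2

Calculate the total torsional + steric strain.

2.8 kcal/mol

This conformer (staggered): CHO–CH3 gauche, CHO–Ph gauche, F–Ph gauche; 1.0 + 1.2 + 0.6 = 2.8 kcal/mol.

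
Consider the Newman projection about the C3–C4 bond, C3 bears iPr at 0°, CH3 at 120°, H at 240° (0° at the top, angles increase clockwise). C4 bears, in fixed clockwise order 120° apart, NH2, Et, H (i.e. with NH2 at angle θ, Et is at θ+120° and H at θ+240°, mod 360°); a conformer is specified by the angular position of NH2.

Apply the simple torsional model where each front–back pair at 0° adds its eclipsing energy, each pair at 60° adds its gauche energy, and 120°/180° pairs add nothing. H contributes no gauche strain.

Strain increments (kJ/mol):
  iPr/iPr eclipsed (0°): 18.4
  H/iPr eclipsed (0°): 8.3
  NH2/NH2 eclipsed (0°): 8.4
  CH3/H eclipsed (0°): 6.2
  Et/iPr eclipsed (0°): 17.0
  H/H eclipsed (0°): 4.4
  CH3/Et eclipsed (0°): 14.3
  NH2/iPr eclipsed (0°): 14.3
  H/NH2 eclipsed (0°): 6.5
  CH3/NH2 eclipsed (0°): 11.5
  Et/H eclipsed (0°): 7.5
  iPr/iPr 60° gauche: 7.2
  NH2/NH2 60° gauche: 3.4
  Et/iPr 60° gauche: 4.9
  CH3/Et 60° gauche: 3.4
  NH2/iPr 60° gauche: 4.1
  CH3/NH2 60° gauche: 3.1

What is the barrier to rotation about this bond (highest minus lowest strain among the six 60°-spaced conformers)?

25.0 kJ/mol

NH2 at 0° (eclipsed): iPr–NH2 eclipsed, CH3–Et eclipsed, H–H eclipsed; 14.3 + 14.3 + 4.4 = 33.0 kJ/mol.
NH2 at 60° (staggered): iPr–NH2 gauche, CH3–NH2 gauche, CH3–Et gauche; 4.1 + 3.1 + 3.4 = 10.6 kJ/mol.
NH2 at 120° (eclipsed): iPr–H eclipsed, CH3–NH2 eclipsed, H–Et eclipsed; 8.3 + 11.5 + 7.5 = 27.3 kJ/mol.
NH2 at 180° (staggered): iPr–Et gauche, CH3–NH2 gauche; 4.9 + 3.1 = 8.0 kJ/mol.
NH2 at 240° (eclipsed): iPr–Et eclipsed, CH3–H eclipsed, H–NH2 eclipsed; 17.0 + 6.2 + 6.5 = 29.7 kJ/mol.
NH2 at 300° (staggered): iPr–NH2 gauche, iPr–Et gauche, CH3–Et gauche; 4.1 + 4.9 + 3.4 = 12.4 kJ/mol.
Max at 0° (33.0 kJ/mol), min at 180° (8.0 kJ/mol); barrier = 25.0 kJ/mol.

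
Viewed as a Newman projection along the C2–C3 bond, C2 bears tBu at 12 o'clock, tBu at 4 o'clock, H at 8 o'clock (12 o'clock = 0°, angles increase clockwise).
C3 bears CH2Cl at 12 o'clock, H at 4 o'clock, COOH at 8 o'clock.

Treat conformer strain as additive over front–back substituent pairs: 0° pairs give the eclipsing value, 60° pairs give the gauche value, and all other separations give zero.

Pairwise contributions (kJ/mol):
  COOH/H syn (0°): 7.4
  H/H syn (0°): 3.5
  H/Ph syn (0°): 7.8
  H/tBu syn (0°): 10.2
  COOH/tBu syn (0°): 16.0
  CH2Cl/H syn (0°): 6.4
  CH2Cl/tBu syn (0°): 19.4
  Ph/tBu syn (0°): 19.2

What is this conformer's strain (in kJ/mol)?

This conformer (eclipsed): tBu(0°)/CH2Cl(0°) eclipsed 19.4; tBu(120°)/H(120°) eclipsed 10.2; H(240°)/COOH(240°) eclipsed 7.4 → 37.0 kJ/mol.

37.0 kJ/mol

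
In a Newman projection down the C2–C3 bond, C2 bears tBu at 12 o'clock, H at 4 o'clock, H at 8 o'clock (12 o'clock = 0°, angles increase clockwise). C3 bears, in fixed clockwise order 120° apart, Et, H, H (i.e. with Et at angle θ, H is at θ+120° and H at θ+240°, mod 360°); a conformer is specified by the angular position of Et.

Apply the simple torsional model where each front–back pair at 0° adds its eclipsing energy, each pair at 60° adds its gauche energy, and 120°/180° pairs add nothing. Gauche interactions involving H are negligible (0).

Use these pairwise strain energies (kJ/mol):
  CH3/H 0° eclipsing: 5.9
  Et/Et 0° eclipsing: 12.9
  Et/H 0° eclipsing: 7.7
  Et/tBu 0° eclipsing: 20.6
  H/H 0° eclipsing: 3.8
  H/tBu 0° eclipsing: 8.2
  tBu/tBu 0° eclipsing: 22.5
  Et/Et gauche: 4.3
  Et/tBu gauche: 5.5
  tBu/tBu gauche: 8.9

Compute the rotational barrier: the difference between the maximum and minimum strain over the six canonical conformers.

Et at 0° (eclipsed): tBu–Et eclipsed, H–H eclipsed, H–H eclipsed; 20.6 + 3.8 + 3.8 = 28.2 kJ/mol.
Et at 60° (staggered): tBu–Et gauche; 5.5 = 5.5 kJ/mol.
Et at 120° (eclipsed): tBu–H eclipsed, H–Et eclipsed, H–H eclipsed; 8.2 + 7.7 + 3.8 = 19.7 kJ/mol.
Et at 180° (staggered): no non-H gauche contacts → 0.0 kJ/mol.
Et at 240° (eclipsed): tBu–H eclipsed, H–H eclipsed, H–Et eclipsed; 8.2 + 3.8 + 7.7 = 19.7 kJ/mol.
Et at 300° (staggered): tBu–Et gauche; 5.5 = 5.5 kJ/mol.
Max at 0° (28.2 kJ/mol), min at 180° (0.0 kJ/mol); barrier = 28.2 kJ/mol.

28.2 kJ/mol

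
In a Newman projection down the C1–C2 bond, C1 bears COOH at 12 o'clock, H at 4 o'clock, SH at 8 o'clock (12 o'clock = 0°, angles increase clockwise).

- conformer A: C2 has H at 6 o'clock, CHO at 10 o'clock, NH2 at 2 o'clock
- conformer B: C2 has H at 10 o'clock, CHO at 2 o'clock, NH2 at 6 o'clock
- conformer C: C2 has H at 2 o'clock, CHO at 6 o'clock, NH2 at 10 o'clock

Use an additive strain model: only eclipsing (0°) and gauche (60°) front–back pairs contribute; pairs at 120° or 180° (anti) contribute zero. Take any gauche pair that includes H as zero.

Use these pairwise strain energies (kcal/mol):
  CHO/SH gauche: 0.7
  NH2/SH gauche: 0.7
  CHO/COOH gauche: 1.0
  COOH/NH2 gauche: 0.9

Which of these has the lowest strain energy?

B

A (staggered): COOH(0°)/CHO(300°) gauche 1.0; COOH(0°)/NH2(60°) gauche 0.9; SH(240°)/CHO(300°) gauche 0.7 → 2.6 kcal/mol.
B (staggered): COOH(0°)/CHO(60°) gauche 1.0; SH(240°)/NH2(180°) gauche 0.7 → 1.7 kcal/mol.
C (staggered): COOH(0°)/NH2(300°) gauche 0.9; SH(240°)/CHO(180°) gauche 0.7; SH(240°)/NH2(300°) gauche 0.7 → 2.3 kcal/mol.
B has the lowest total (1.7 kcal/mol).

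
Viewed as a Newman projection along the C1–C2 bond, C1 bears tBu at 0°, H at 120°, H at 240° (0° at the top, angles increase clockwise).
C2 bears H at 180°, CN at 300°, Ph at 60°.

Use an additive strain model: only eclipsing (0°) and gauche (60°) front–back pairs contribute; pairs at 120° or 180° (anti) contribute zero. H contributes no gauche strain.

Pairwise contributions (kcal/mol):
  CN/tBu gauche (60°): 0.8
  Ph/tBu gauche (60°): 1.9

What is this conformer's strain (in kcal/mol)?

This conformer (staggered): tBu(0°)/CN(300°) gauche 0.8; tBu(0°)/Ph(60°) gauche 1.9 → 2.7 kcal/mol.

2.7 kcal/mol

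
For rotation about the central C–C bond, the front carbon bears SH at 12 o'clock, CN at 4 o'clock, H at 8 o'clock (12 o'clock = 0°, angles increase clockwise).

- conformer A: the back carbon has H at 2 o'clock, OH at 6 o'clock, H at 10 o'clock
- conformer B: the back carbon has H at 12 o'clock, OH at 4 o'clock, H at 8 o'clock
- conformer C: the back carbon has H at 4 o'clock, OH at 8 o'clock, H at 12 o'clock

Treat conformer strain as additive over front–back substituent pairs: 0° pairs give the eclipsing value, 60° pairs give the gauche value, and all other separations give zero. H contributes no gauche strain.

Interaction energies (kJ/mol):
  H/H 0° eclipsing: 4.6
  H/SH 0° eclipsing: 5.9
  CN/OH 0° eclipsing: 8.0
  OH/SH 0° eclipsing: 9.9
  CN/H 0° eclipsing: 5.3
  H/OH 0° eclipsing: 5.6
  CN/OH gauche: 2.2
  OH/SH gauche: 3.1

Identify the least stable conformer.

A (staggered): CN(120°)/OH(180°) gauche 2.2 → 2.2 kJ/mol.
B (eclipsed): SH(0°)/H(0°) eclipsed 5.9; CN(120°)/OH(120°) eclipsed 8.0; H(240°)/H(240°) eclipsed 4.6 → 18.5 kJ/mol.
C (eclipsed): SH(0°)/H(0°) eclipsed 5.9; CN(120°)/H(120°) eclipsed 5.3; H(240°)/OH(240°) eclipsed 5.6 → 16.8 kJ/mol.
B has the highest total (18.5 kJ/mol).

B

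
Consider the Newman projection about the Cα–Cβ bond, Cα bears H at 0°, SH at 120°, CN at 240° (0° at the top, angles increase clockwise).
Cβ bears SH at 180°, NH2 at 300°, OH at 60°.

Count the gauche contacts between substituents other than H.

Non-H gauche pairs: SH(120°)/SH(180°); SH(120°)/OH(60°); CN(240°)/SH(180°); CN(240°)/NH2(300°) — 4 interactions.

4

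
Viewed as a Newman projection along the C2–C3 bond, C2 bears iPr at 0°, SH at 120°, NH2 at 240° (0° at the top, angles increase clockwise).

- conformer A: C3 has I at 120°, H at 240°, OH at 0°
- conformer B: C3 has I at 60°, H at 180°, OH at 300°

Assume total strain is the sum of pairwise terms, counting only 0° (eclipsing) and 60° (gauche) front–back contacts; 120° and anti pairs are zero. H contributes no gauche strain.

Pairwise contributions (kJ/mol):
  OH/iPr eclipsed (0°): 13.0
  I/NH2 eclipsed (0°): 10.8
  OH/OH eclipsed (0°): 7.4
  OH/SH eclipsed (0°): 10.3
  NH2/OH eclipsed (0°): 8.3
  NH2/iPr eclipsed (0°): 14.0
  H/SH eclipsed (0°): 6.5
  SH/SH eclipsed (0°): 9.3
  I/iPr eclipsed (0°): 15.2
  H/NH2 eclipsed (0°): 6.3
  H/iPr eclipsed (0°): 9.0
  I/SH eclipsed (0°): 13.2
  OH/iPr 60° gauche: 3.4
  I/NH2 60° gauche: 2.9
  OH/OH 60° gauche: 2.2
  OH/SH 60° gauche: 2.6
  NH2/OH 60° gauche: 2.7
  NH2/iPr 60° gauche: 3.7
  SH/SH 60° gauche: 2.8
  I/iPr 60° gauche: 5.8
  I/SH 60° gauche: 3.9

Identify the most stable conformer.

B

A (eclipsed): iPr–OH eclipsed, SH–I eclipsed, NH2–H eclipsed; 13.0 + 13.2 + 6.3 = 32.5 kJ/mol.
B (staggered): iPr–I gauche, iPr–OH gauche, SH–I gauche, NH2–OH gauche; 5.8 + 3.4 + 3.9 + 2.7 = 15.8 kJ/mol.
B has the lowest total (15.8 kJ/mol).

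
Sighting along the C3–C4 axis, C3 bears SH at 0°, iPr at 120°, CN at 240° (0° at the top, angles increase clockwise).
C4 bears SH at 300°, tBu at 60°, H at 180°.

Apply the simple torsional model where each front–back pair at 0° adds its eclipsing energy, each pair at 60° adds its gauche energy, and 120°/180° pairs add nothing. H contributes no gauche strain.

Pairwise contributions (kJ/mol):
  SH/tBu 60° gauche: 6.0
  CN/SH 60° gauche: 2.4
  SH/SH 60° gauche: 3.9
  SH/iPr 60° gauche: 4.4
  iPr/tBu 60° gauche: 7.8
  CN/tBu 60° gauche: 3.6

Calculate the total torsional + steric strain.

This conformer (staggered): SH(0°)/SH(300°) gauche 3.9; SH(0°)/tBu(60°) gauche 6.0; iPr(120°)/tBu(60°) gauche 7.8; CN(240°)/SH(300°) gauche 2.4 → 20.1 kJ/mol.

20.1 kJ/mol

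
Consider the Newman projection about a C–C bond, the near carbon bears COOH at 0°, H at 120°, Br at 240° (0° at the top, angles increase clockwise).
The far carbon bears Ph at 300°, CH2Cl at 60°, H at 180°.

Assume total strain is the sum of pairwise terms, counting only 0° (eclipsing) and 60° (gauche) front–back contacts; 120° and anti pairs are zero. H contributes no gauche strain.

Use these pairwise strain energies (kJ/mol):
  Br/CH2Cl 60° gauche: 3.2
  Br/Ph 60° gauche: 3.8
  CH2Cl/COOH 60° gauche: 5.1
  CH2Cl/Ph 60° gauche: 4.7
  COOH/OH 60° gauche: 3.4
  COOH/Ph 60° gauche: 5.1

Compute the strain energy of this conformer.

This conformer is staggered. COOH at 0° is gauche with Ph at 300° (5.1); COOH at 0° is gauche with CH2Cl at 60° (5.1); Br at 240° is gauche with Ph at 300° (3.8). Total 14.0 kJ/mol.

14.0 kJ/mol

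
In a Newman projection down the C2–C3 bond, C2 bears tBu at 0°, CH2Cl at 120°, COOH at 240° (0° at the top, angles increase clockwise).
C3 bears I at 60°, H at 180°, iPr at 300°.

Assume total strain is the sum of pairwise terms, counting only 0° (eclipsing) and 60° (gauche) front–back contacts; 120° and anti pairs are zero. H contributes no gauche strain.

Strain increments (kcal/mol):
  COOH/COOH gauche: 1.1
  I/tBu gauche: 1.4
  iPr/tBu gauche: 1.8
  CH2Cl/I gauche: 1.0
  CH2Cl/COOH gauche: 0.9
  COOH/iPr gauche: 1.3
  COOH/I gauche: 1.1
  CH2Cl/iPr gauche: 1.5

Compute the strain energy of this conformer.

5.5 kcal/mol

This conformer (staggered): tBu–I gauche, tBu–iPr gauche, CH2Cl–I gauche, COOH–iPr gauche; 1.4 + 1.8 + 1.0 + 1.3 = 5.5 kcal/mol.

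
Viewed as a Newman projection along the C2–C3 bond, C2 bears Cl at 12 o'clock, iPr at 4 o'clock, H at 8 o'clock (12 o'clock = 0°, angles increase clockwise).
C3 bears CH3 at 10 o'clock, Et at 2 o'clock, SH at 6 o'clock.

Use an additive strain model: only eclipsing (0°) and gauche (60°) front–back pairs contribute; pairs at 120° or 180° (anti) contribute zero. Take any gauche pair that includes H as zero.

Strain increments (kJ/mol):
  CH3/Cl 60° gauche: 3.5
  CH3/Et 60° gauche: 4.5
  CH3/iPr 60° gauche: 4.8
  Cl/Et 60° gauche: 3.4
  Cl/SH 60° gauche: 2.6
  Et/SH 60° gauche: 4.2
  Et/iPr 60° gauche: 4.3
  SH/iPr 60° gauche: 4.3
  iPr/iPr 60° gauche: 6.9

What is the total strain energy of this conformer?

This conformer (staggered): Cl–CH3 gauche, Cl–Et gauche, iPr–Et gauche, iPr–SH gauche; 3.5 + 3.4 + 4.3 + 4.3 = 15.5 kJ/mol.

15.5 kJ/mol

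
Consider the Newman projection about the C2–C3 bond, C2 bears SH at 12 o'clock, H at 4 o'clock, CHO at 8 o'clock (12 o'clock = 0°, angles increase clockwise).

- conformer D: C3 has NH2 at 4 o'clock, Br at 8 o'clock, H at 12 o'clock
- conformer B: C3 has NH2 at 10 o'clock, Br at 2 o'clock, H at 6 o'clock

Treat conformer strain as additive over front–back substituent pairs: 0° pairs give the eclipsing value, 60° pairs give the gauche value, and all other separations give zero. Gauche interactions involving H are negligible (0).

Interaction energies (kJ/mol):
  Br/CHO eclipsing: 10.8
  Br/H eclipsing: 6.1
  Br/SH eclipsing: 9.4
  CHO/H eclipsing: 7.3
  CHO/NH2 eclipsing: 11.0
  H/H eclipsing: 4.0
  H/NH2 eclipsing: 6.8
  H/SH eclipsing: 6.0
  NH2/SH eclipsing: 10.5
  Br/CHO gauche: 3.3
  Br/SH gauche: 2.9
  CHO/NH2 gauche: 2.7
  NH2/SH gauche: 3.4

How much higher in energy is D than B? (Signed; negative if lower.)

+14.6 kJ/mol

D (eclipsed): SH(0°)/H(0°) eclipsed 6.0; H(120°)/NH2(120°) eclipsed 6.8; CHO(240°)/Br(240°) eclipsed 10.8 → 23.6 kJ/mol.
B (staggered): SH(0°)/NH2(300°) gauche 3.4; SH(0°)/Br(60°) gauche 2.9; CHO(240°)/NH2(300°) gauche 2.7 → 9.0 kJ/mol.
E(D) − E(B) = 23.6 − 9.0 = +14.6 kJ/mol.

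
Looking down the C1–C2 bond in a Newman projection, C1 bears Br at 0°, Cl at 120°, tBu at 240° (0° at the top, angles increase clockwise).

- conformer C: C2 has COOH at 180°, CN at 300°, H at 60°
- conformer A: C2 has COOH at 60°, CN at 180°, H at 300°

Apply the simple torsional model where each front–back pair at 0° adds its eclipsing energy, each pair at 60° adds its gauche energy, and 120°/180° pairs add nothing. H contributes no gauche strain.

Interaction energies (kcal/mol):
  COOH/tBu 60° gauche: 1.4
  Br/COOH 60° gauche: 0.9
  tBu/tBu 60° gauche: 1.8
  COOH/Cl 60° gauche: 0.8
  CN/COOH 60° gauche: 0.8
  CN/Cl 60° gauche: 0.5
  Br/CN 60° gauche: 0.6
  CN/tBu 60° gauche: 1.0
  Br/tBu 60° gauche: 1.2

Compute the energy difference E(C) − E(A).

+0.6 kcal/mol

C (staggered): Br(0°)/CN(300°) gauche 0.6; Cl(120°)/COOH(180°) gauche 0.8; tBu(240°)/COOH(180°) gauche 1.4; tBu(240°)/CN(300°) gauche 1.0 → 3.8 kcal/mol.
A (staggered): Br(0°)/COOH(60°) gauche 0.9; Cl(120°)/COOH(60°) gauche 0.8; Cl(120°)/CN(180°) gauche 0.5; tBu(240°)/CN(180°) gauche 1.0 → 3.2 kcal/mol.
E(C) − E(A) = 3.8 − 3.2 = +0.6 kcal/mol.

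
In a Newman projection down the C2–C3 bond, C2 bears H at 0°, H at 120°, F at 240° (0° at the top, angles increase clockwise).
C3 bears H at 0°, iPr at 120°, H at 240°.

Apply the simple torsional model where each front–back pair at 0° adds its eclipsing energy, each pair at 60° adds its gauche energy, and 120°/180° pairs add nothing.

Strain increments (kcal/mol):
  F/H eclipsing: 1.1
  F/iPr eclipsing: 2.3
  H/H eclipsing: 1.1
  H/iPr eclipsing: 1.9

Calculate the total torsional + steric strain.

This conformer (eclipsed): H–H eclipsed, H–iPr eclipsed, F–H eclipsed; 1.1 + 1.9 + 1.1 = 4.1 kcal/mol.

4.1 kcal/mol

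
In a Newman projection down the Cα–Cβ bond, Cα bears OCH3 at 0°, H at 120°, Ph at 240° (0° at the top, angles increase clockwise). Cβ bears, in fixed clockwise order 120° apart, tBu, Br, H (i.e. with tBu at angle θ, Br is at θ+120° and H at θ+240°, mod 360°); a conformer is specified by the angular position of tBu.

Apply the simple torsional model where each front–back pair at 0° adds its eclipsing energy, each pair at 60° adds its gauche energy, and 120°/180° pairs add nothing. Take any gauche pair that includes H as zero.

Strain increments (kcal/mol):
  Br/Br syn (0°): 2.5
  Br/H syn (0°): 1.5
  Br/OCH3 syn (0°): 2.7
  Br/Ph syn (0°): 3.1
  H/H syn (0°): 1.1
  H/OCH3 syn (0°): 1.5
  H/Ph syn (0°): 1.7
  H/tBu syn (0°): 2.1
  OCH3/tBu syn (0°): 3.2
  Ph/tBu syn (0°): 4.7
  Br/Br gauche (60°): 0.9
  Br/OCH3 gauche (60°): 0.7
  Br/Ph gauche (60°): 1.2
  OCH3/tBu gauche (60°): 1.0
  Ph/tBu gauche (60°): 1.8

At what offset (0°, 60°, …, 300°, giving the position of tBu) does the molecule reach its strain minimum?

tBu at 0° (eclipsed): OCH3(0°)/tBu(0°) eclipsed 3.2; H(120°)/Br(120°) eclipsed 1.5; Ph(240°)/H(240°) eclipsed 1.7 → 6.4 kcal/mol.
tBu at 60° (staggered): OCH3(0°)/tBu(60°) gauche 1.0; Ph(240°)/Br(180°) gauche 1.2 → 2.2 kcal/mol.
tBu at 120° (eclipsed): OCH3(0°)/H(0°) eclipsed 1.5; H(120°)/tBu(120°) eclipsed 2.1; Ph(240°)/Br(240°) eclipsed 3.1 → 6.7 kcal/mol.
tBu at 180° (staggered): OCH3(0°)/Br(300°) gauche 0.7; Ph(240°)/tBu(180°) gauche 1.8; Ph(240°)/Br(300°) gauche 1.2 → 3.7 kcal/mol.
tBu at 240° (eclipsed): OCH3(0°)/Br(0°) eclipsed 2.7; H(120°)/H(120°) eclipsed 1.1; Ph(240°)/tBu(240°) eclipsed 4.7 → 8.5 kcal/mol.
tBu at 300° (staggered): OCH3(0°)/tBu(300°) gauche 1.0; OCH3(0°)/Br(60°) gauche 0.7; Ph(240°)/tBu(300°) gauche 1.8 → 3.5 kcal/mol.
The minimum (2.2 kcal/mol) occurs with tBu at 60°.

60°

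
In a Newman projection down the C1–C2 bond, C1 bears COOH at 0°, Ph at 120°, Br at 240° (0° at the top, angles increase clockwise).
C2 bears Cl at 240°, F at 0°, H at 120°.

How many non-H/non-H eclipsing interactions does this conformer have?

Non-H eclipsing pairs: COOH(0°)/F(0°); Br(240°)/Cl(240°) — 2 interactions.

2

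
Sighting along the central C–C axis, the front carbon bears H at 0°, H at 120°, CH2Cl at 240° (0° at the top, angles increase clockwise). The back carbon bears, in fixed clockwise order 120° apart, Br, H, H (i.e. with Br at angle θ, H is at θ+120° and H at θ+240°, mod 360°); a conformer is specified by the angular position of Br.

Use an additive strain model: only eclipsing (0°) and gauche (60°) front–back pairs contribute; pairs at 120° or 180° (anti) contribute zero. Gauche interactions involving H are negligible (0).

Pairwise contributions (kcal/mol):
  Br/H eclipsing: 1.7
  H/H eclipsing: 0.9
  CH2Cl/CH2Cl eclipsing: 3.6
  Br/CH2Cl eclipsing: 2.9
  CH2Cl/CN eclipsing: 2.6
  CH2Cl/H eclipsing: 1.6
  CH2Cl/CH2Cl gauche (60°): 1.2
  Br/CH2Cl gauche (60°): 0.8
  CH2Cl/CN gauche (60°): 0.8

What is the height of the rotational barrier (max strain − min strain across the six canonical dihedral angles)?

4.7 kcal/mol

Br at 0° (eclipsed): H–Br eclipsed, H–H eclipsed, CH2Cl–H eclipsed; 1.7 + 0.9 + 1.6 = 4.2 kcal/mol.
Br at 60° (staggered): no non-H gauche contacts → 0.0 kcal/mol.
Br at 120° (eclipsed): H–H eclipsed, H–Br eclipsed, CH2Cl–H eclipsed; 0.9 + 1.7 + 1.6 = 4.2 kcal/mol.
Br at 180° (staggered): CH2Cl–Br gauche; 0.8 = 0.8 kcal/mol.
Br at 240° (eclipsed): H–H eclipsed, H–H eclipsed, CH2Cl–Br eclipsed; 0.9 + 0.9 + 2.9 = 4.7 kcal/mol.
Br at 300° (staggered): CH2Cl–Br gauche; 0.8 = 0.8 kcal/mol.
Max at 240° (4.7 kcal/mol), min at 60° (0.0 kcal/mol); barrier = 4.7 kcal/mol.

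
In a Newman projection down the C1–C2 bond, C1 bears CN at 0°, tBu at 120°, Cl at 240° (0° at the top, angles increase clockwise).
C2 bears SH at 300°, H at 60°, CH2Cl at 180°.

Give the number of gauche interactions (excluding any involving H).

4

Non-H gauche pairs: CN(0°)/SH(300°); tBu(120°)/CH2Cl(180°); Cl(240°)/SH(300°); Cl(240°)/CH2Cl(180°) — 4 interactions.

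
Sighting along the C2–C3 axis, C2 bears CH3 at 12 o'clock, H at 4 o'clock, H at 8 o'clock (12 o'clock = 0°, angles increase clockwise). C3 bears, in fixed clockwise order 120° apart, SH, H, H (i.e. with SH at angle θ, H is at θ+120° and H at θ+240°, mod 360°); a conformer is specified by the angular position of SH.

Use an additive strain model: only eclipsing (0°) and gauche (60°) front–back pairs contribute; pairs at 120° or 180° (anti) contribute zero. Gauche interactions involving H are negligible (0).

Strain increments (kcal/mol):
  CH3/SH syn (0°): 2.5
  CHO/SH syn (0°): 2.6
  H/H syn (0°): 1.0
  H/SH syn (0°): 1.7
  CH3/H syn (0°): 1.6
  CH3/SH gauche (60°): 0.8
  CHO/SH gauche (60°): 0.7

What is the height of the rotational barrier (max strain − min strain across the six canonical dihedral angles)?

4.5 kcal/mol

SH at 0° (eclipsed): CH3–SH eclipsed, H–H eclipsed, H–H eclipsed; 2.5 + 1.0 + 1.0 = 4.5 kcal/mol.
SH at 60° (staggered): CH3–SH gauche; 0.8 = 0.8 kcal/mol.
SH at 120° (eclipsed): CH3–H eclipsed, H–SH eclipsed, H–H eclipsed; 1.6 + 1.7 + 1.0 = 4.3 kcal/mol.
SH at 180° (staggered): no non-H gauche contacts → 0.0 kcal/mol.
SH at 240° (eclipsed): CH3–H eclipsed, H–H eclipsed, H–SH eclipsed; 1.6 + 1.0 + 1.7 = 4.3 kcal/mol.
SH at 300° (staggered): CH3–SH gauche; 0.8 = 0.8 kcal/mol.
Max at 0° (4.5 kcal/mol), min at 180° (0.0 kcal/mol); barrier = 4.5 kcal/mol.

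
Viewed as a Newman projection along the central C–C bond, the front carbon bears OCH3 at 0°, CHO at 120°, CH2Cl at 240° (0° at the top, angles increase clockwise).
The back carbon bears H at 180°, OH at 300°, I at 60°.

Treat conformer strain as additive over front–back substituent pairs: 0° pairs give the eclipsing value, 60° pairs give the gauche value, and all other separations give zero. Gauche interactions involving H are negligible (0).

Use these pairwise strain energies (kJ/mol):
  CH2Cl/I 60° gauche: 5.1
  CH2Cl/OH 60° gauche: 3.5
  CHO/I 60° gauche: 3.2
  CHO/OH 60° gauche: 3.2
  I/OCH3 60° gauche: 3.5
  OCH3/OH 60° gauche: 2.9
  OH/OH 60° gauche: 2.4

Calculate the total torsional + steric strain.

13.1 kJ/mol

This conformer is staggered. OCH3 at 0° is gauche with OH at 300° (2.9); OCH3 at 0° is gauche with I at 60° (3.5); CHO at 120° is gauche with I at 60° (3.2); CH2Cl at 240° is gauche with OH at 300° (3.5). Total 13.1 kJ/mol.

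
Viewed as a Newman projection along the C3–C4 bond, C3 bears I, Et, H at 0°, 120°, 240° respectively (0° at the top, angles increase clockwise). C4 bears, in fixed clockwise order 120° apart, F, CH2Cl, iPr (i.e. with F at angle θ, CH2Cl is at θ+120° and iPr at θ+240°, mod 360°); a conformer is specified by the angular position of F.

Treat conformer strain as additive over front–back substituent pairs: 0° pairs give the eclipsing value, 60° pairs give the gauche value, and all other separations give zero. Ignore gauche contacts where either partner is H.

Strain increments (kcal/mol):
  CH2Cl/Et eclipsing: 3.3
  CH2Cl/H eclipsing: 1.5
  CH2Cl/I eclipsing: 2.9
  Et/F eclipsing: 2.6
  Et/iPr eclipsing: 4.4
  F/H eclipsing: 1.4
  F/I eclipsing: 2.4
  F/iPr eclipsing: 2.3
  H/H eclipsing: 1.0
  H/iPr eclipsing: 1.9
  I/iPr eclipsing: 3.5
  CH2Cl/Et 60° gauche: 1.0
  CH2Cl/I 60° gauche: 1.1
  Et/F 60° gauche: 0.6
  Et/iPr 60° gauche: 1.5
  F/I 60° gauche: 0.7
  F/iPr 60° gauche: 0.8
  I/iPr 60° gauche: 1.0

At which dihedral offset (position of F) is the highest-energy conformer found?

F at 0° (eclipsed): I(0°)/F(0°) eclipsed 2.4; Et(120°)/CH2Cl(120°) eclipsed 3.3; H(240°)/iPr(240°) eclipsed 1.9 → 7.6 kcal/mol.
F at 60° (staggered): I(0°)/F(60°) gauche 0.7; I(0°)/iPr(300°) gauche 1.0; Et(120°)/F(60°) gauche 0.6; Et(120°)/CH2Cl(180°) gauche 1.0 → 3.3 kcal/mol.
F at 120° (eclipsed): I(0°)/iPr(0°) eclipsed 3.5; Et(120°)/F(120°) eclipsed 2.6; H(240°)/CH2Cl(240°) eclipsed 1.5 → 7.6 kcal/mol.
F at 180° (staggered): I(0°)/CH2Cl(300°) gauche 1.1; I(0°)/iPr(60°) gauche 1.0; Et(120°)/F(180°) gauche 0.6; Et(120°)/iPr(60°) gauche 1.5 → 4.2 kcal/mol.
F at 240° (eclipsed): I(0°)/CH2Cl(0°) eclipsed 2.9; Et(120°)/iPr(120°) eclipsed 4.4; H(240°)/F(240°) eclipsed 1.4 → 8.7 kcal/mol.
F at 300° (staggered): I(0°)/F(300°) gauche 0.7; I(0°)/CH2Cl(60°) gauche 1.1; Et(120°)/CH2Cl(60°) gauche 1.0; Et(120°)/iPr(180°) gauche 1.5 → 4.3 kcal/mol.
The maximum (8.7 kcal/mol) occurs with F at 240°.

240°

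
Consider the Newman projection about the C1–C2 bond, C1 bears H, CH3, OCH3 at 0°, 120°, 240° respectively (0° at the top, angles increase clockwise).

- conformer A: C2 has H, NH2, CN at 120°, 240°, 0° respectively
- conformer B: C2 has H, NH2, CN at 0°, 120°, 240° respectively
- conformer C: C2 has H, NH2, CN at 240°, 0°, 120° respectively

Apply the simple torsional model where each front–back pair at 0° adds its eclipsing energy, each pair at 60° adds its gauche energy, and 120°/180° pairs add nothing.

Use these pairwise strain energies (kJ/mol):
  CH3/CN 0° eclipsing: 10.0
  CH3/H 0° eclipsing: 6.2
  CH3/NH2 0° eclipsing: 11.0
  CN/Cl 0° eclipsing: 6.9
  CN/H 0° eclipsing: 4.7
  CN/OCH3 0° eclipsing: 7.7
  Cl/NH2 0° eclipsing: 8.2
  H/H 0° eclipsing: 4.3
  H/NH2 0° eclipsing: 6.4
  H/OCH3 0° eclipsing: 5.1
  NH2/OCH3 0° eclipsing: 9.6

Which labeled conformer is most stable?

A (eclipsed): H(0°)/CN(0°) eclipsed 4.7; CH3(120°)/H(120°) eclipsed 6.2; OCH3(240°)/NH2(240°) eclipsed 9.6 → 20.5 kJ/mol.
B (eclipsed): H(0°)/H(0°) eclipsed 4.3; CH3(120°)/NH2(120°) eclipsed 11.0; OCH3(240°)/CN(240°) eclipsed 7.7 → 23.0 kJ/mol.
C (eclipsed): H(0°)/NH2(0°) eclipsed 6.4; CH3(120°)/CN(120°) eclipsed 10.0; OCH3(240°)/H(240°) eclipsed 5.1 → 21.5 kJ/mol.
A has the lowest total (20.5 kJ/mol).

A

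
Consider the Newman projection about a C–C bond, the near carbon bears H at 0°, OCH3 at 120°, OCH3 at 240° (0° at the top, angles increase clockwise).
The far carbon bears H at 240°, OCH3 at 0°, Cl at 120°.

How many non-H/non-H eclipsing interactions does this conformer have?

1

Non-H eclipsing pairs: OCH3(120°)/Cl(120°) — 1 interaction.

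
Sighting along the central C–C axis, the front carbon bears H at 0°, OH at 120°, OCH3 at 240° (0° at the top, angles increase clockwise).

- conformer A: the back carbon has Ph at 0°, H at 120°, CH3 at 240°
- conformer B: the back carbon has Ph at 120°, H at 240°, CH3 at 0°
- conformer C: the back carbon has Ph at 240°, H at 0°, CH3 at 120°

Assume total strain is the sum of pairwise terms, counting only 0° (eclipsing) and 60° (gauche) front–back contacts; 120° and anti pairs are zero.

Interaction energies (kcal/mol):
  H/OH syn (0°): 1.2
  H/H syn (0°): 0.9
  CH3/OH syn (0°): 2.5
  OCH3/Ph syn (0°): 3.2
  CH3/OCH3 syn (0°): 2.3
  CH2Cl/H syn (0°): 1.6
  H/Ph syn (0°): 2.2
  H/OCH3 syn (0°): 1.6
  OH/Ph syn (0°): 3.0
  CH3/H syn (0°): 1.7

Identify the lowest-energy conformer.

A

A (eclipsed): H–Ph eclipsed, OH–H eclipsed, OCH3–CH3 eclipsed; 2.2 + 1.2 + 2.3 = 5.7 kcal/mol.
B (eclipsed): H–CH3 eclipsed, OH–Ph eclipsed, OCH3–H eclipsed; 1.7 + 3.0 + 1.6 = 6.3 kcal/mol.
C (eclipsed): H–H eclipsed, OH–CH3 eclipsed, OCH3–Ph eclipsed; 0.9 + 2.5 + 3.2 = 6.6 kcal/mol.
A has the lowest total (5.7 kcal/mol).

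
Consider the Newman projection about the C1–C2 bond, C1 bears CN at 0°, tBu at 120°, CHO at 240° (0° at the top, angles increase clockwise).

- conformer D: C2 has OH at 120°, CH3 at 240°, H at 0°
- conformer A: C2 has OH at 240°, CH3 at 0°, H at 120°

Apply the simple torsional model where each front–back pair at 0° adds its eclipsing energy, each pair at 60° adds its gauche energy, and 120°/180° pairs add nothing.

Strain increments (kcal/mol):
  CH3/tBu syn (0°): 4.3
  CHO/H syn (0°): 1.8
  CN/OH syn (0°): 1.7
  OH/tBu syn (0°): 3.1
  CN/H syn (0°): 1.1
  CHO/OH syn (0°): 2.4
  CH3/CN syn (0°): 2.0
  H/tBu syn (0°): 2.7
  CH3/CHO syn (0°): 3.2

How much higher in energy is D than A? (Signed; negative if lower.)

D (eclipsed): CN(0°)/H(0°) eclipsed 1.1; tBu(120°)/OH(120°) eclipsed 3.1; CHO(240°)/CH3(240°) eclipsed 3.2 → 7.4 kcal/mol.
A (eclipsed): CN(0°)/CH3(0°) eclipsed 2.0; tBu(120°)/H(120°) eclipsed 2.7; CHO(240°)/OH(240°) eclipsed 2.4 → 7.1 kcal/mol.
E(D) − E(A) = 7.4 − 7.1 = +0.3 kcal/mol.

+0.3 kcal/mol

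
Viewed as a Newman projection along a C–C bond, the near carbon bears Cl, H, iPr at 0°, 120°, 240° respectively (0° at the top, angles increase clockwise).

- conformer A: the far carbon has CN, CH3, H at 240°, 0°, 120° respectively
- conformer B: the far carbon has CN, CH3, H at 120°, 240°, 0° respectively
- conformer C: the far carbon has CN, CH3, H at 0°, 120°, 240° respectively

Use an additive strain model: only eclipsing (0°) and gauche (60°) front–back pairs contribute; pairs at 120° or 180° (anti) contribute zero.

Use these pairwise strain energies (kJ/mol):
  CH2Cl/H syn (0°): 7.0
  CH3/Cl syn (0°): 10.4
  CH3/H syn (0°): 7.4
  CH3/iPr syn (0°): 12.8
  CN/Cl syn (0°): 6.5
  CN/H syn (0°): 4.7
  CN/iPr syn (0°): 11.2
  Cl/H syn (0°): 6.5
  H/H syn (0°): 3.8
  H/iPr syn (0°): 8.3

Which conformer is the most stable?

A is eclipsed. Cl at 0° is eclipsed with CH3 at 0° (10.4); H at 120° is eclipsed with H at 120° (3.8); iPr at 240° is eclipsed with CN at 240° (11.2). Total 25.4 kJ/mol.
B is eclipsed. Cl at 0° is eclipsed with H at 0° (6.5); H at 120° is eclipsed with CN at 120° (4.7); iPr at 240° is eclipsed with CH3 at 240° (12.8). Total 24.0 kJ/mol.
C is eclipsed. Cl at 0° is eclipsed with CN at 0° (6.5); H at 120° is eclipsed with CH3 at 120° (7.4); iPr at 240° is eclipsed with H at 240° (8.3). Total 22.2 kJ/mol.
C has the lowest total (22.2 kJ/mol).

C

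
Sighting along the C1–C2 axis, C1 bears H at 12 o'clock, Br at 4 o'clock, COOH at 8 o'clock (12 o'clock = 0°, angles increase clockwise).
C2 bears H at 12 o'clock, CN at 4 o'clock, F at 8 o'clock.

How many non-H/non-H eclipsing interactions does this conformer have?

2

Non-H eclipsing pairs: Br(120°)/CN(120°); COOH(240°)/F(240°) — 2 interactions.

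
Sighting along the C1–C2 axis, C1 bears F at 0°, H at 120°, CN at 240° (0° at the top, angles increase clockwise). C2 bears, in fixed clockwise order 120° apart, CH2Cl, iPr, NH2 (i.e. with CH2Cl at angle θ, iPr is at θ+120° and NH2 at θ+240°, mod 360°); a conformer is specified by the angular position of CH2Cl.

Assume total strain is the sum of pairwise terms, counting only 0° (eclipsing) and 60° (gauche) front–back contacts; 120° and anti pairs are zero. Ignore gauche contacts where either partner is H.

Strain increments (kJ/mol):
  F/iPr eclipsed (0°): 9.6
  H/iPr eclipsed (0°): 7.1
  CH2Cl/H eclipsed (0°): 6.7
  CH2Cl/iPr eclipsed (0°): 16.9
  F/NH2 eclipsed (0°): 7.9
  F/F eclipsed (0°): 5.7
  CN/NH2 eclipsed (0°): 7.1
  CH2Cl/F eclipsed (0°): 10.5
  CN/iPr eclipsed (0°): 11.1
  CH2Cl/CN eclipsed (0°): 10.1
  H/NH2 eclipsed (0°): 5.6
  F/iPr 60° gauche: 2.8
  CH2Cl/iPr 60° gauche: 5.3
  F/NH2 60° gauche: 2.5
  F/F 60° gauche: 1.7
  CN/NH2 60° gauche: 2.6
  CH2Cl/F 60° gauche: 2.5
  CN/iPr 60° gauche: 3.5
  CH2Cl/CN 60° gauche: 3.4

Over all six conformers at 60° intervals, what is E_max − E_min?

CH2Cl at 0° (eclipsed): F–CH2Cl eclipsed, H–iPr eclipsed, CN–NH2 eclipsed; 10.5 + 7.1 + 7.1 = 24.7 kJ/mol.
CH2Cl at 60° (staggered): F–CH2Cl gauche, F–NH2 gauche, CN–iPr gauche, CN–NH2 gauche; 2.5 + 2.5 + 3.5 + 2.6 = 11.1 kJ/mol.
CH2Cl at 120° (eclipsed): F–NH2 eclipsed, H–CH2Cl eclipsed, CN–iPr eclipsed; 7.9 + 6.7 + 11.1 = 25.7 kJ/mol.
CH2Cl at 180° (staggered): F–iPr gauche, F–NH2 gauche, CN–CH2Cl gauche, CN–iPr gauche; 2.8 + 2.5 + 3.4 + 3.5 = 12.2 kJ/mol.
CH2Cl at 240° (eclipsed): F–iPr eclipsed, H–NH2 eclipsed, CN–CH2Cl eclipsed; 9.6 + 5.6 + 10.1 = 25.3 kJ/mol.
CH2Cl at 300° (staggered): F–CH2Cl gauche, F–iPr gauche, CN–CH2Cl gauche, CN–NH2 gauche; 2.5 + 2.8 + 3.4 + 2.6 = 11.3 kJ/mol.
Max at 120° (25.7 kJ/mol), min at 60° (11.1 kJ/mol); barrier = 14.6 kJ/mol.

14.6 kJ/mol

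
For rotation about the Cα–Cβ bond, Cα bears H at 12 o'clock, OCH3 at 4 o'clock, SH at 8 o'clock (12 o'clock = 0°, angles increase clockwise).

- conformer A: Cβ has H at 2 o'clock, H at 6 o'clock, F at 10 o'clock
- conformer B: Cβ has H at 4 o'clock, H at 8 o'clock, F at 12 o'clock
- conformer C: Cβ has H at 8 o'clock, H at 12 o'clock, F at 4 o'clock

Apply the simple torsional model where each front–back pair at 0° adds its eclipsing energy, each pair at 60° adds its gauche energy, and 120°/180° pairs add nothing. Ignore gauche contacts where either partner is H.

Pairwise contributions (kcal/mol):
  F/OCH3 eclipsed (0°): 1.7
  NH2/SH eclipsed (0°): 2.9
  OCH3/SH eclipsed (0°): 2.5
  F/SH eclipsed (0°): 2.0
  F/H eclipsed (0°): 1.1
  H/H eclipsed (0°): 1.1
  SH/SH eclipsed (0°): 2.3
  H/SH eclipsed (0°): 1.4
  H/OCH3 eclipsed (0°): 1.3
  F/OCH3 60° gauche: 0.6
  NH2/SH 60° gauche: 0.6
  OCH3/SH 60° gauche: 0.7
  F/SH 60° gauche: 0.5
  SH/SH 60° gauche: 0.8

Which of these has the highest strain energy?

A (staggered): SH–F gauche; 0.5 = 0.5 kcal/mol.
B (eclipsed): H–F eclipsed, OCH3–H eclipsed, SH–H eclipsed; 1.1 + 1.3 + 1.4 = 3.8 kcal/mol.
C (eclipsed): H–H eclipsed, OCH3–F eclipsed, SH–H eclipsed; 1.1 + 1.7 + 1.4 = 4.2 kcal/mol.
C has the highest total (4.2 kcal/mol).

C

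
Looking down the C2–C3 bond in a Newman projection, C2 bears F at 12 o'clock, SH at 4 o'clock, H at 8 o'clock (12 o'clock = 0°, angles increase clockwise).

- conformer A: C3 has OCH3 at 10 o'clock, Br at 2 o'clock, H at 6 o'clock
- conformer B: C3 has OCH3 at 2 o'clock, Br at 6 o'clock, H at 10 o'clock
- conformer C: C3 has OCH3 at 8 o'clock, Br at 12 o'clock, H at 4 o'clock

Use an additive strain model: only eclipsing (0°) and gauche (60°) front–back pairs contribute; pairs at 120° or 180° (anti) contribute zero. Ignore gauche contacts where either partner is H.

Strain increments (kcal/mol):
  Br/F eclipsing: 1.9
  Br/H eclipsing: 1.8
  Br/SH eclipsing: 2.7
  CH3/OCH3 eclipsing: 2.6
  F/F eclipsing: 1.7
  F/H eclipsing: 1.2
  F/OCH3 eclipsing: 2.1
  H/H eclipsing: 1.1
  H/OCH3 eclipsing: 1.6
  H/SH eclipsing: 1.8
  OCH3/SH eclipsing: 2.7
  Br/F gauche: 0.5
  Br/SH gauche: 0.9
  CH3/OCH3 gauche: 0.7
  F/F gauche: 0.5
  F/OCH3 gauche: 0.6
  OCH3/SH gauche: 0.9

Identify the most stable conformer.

A

A (staggered): F(0°)/OCH3(300°) gauche 0.6; F(0°)/Br(60°) gauche 0.5; SH(120°)/Br(60°) gauche 0.9 → 2.0 kcal/mol.
B (staggered): F(0°)/OCH3(60°) gauche 0.6; SH(120°)/OCH3(60°) gauche 0.9; SH(120°)/Br(180°) gauche 0.9 → 2.4 kcal/mol.
C (eclipsed): F(0°)/Br(0°) eclipsed 1.9; SH(120°)/H(120°) eclipsed 1.8; H(240°)/OCH3(240°) eclipsed 1.6 → 5.3 kcal/mol.
A has the lowest total (2.0 kcal/mol).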